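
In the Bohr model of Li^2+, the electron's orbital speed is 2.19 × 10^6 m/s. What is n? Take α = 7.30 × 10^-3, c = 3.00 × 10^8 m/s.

v_n = Zαc/n ⇒ n = Zαc/v = 3 × 0.00730 × 3.00 × 10^8 / 2.19 × 10^6 ≈ 3.00
n = 3

3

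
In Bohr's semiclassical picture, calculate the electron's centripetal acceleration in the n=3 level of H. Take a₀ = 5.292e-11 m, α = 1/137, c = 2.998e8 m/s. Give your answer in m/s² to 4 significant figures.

1.117e21 m/s²

r = n²a₀/Z = 4.763e-10 m, v = Zαc/n = 7.294e5 m/s
a = v²/r = (7.294e5)² / 4.763e-10 = 1.117e21 m/s²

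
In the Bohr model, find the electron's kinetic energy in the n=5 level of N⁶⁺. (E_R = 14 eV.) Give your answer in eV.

27 eV

For a Coulomb orbit the virial theorem gives K = −E_n.
E_n = −E_R·Z²/n², so K = E_R·Z²/n² = 14 × 7²/5² = 27 eV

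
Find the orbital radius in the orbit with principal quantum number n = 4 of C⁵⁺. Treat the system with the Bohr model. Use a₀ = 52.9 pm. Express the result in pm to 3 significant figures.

r_n = n²a₀/Z = 4² × 52.9 / 6
    = 16 × 52.9 / 6 = 141 pm

141 pm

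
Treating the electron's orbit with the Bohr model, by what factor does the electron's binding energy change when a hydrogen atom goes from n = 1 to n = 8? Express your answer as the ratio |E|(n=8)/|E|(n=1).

|E| ∝ Z^2 · n^-2; with Z fixed, |E| ∝ n^-2.
|E|(n=8)/|E|(n=1) = (8/1)^-2 = 1/64

1/64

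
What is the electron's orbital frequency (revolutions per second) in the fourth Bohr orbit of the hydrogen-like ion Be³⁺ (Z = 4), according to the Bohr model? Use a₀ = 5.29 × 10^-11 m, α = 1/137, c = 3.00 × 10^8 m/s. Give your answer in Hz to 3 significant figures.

1.65 × 10^15 Hz

r = n²a₀/Z = 2.12 × 10^-10 m, v = Zαc/n = 2.19 × 10^6 m/s
f = v/(2πr) = 1.65 × 10^15 Hz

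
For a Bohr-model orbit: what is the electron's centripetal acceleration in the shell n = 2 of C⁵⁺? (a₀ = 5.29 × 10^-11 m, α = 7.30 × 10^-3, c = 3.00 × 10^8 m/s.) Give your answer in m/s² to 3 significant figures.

r = n²a₀/Z = 3.53 × 10^-11 m, v = Zαc/n = 6.57 × 10^6 m/s
a = v²/r = (6.57 × 10^6)² / 3.53 × 10^-11 = 1.22 × 10^24 m/s²

1.22 × 10^24 m/s²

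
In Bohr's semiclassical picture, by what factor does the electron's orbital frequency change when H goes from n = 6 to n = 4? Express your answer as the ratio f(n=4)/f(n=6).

27/8

f ∝ Z^2 · n^-3; with Z fixed, f ∝ n^-3.
f(n=4)/f(n=6) = (4/6)^-3 = 27/8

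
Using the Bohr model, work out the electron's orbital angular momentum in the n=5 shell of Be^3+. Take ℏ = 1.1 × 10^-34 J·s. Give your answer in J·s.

5.5 × 10^-34 J·s

L_n = nℏ = 5 × 1.1 × 10^-34 = 5.5 × 10^-34 J·s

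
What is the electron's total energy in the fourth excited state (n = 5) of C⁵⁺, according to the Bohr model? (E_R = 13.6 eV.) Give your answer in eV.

-19.6 eV

E_n = −E_R·Z²/n² = −13.6 × 6²/5² = -19.6 eV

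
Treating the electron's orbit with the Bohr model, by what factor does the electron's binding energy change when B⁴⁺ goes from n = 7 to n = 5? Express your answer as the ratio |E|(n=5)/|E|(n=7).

49/25

|E| ∝ Z^2 · n^-2; with Z fixed, |E| ∝ n^-2.
|E|(n=5)/|E|(n=7) = (5/7)^-2 = 49/25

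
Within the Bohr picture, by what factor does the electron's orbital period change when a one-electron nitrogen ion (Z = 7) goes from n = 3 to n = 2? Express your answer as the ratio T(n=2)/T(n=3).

8/27

T ∝ Z^-2 · n^3; with Z fixed, T ∝ n^3.
T(n=2)/T(n=3) = (2/3)^3 = 8/27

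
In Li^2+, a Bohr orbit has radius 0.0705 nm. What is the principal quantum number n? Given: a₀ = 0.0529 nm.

r_n = n²a₀/Z ⇒ n² = rZ/a₀ = 0.0705 × 3 / 0.0529 ≈ 4.00
n = 2

2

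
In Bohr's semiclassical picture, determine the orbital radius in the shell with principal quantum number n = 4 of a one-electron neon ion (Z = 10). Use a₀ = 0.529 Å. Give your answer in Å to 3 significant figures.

0.846 Å

r_n = n²a₀/Z = 4² × 0.529 / 10
    = 16 × 0.529 / 10 = 0.846 Å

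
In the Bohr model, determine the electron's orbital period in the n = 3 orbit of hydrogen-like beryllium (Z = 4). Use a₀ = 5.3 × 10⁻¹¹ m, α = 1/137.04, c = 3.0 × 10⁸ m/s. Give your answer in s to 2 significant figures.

r = n²a₀/Z = 3²·5.3 × 10⁻¹¹/4 = 1.2 × 10⁻¹⁰ m
v = Zαc/n = 4·0.0073·3.0 × 10⁸/3 = 2.9 × 10⁶ m/s
T = 2πr/v = 2.6 × 10⁻¹⁶ s

2.6 × 10⁻¹⁶ s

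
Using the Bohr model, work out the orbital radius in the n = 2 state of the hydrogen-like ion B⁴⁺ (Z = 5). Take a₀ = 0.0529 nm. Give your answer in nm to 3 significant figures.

0.0423 nm

r_n = n²a₀/Z = 2² × 0.0529 / 5
    = 4 × 0.0529 / 5 = 0.0423 nm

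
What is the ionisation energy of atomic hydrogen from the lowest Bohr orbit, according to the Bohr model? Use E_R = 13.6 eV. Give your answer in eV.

13.6 eV

E_n = −E_R·Z²/n² = −13.6 × 1²/1² eV = -13.6 eV
Ionisation energy = −E_n = 13.6 eV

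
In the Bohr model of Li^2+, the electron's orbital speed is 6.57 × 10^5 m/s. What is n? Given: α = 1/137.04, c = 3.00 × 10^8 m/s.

10

v_n = Zαc/n ⇒ n = Zαc/v = 3 × 0.00730 × 3.00 × 10^8 / 6.57 × 10^5 ≈ 10.00
n = 10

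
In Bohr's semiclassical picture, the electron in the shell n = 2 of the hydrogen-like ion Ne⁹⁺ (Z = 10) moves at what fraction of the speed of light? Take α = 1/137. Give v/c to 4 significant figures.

0.03650

v_n = Zαc/n, so v/c = Zα/n = 10 × 0.007299 / 2 = 0.03650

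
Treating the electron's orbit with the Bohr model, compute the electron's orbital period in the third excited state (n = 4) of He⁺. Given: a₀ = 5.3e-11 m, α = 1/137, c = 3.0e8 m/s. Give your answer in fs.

2.4 fs

r = n²a₀/Z = 4²·5.3e-11/2 = 4.2e-10 m
v = Zαc/n = 2·0.0073·3.0e8/4 = 1.1e6 m/s
T = 2πr/v = 2.4e-15 s = 2.4 fs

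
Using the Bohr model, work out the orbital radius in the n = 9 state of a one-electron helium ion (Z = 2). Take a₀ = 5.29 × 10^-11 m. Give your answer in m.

r_n = n²a₀/Z = 9² × 5.29 × 10^-11 / 2
    = 81 × 5.29 × 10^-11 / 2 = 2.14 × 10^-9 m

2.14 × 10^-9 m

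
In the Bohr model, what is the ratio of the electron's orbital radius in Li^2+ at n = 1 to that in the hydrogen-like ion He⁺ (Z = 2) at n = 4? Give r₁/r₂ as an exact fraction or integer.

r ∝ Z^-1 · n^2
r₁/r₂ = (3/2)^-1 · (1/4)^2 = 1/24

1/24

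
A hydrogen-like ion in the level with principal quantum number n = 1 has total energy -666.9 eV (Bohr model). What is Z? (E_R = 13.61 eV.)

E_n = −E_R Z²/n² ⇒ Z² = −E_n n²/E_R = 666.9 × 1² / 13.61 ≈ 49.00
Z = 7

7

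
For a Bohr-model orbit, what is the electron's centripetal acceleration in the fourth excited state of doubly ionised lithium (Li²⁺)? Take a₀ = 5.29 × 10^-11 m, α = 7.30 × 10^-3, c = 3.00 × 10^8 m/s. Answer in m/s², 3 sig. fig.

3.92 × 10^21 m/s²

r = n²a₀/Z = 4.41 × 10^-10 m, v = Zαc/n = 1.31 × 10^6 m/s
a = v²/r = (1.31 × 10^6)² / 4.41 × 10^-10 = 3.92 × 10^21 m/s²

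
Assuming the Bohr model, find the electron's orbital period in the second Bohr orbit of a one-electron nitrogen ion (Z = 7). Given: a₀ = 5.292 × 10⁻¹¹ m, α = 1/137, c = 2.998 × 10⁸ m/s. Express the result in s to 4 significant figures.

2.481 × 10⁻¹⁷ s

r = n²a₀/Z = 2²·5.292 × 10⁻¹¹/7 = 3.024 × 10⁻¹¹ m
v = Zαc/n = 7·0.007299·2.998 × 10⁸/2 = 7.659 × 10⁶ m/s
T = 2πr/v = 2.481 × 10⁻¹⁷ s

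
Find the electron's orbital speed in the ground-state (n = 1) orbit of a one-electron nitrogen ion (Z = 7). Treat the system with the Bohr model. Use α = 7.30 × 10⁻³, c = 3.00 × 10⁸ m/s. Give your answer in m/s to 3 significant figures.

v_n = Zαc/n = 7 × 0.00730 × 3.00 × 10⁸ / 1
    = 1.53 × 10⁷ m/s

1.53 × 10⁷ m/s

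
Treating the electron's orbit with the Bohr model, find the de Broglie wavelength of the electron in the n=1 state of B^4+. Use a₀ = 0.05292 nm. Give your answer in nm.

The Bohr quantisation condition is nλ = 2πr_n.
r_n = n²a₀/Z = 0.01058 nm
λ = 2πr_n/n = 2π·0.01058/1 = 0.06650 nm

0.06650 nm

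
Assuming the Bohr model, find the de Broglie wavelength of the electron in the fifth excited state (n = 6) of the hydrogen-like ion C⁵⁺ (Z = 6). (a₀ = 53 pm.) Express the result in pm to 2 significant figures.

The Bohr quantisation condition is nλ = 2πr_n.
r_n = n²a₀/Z = 320 pm
λ = 2πr_n/n = 2π·320/6 = 330 pm

330 pm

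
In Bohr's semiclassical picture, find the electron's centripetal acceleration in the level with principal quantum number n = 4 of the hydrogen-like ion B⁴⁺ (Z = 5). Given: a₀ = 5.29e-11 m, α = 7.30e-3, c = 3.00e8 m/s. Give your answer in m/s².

4.43e22 m/s²

r = n²a₀/Z = 1.69e-10 m, v = Zαc/n = 2.74e6 m/s
a = v²/r = (2.74e6)² / 1.69e-10 = 4.43e22 m/s²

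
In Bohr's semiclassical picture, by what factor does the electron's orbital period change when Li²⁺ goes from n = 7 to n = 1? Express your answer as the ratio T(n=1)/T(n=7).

T ∝ Z^-2 · n^3; with Z fixed, T ∝ n^3.
T(n=1)/T(n=7) = (1/7)^3 = 1/343

1/343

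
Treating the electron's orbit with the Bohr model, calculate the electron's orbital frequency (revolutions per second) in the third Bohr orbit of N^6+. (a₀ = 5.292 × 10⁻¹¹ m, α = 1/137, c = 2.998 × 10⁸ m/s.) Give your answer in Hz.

r = n²a₀/Z = 6.804 × 10⁻¹¹ m, v = Zαc/n = 5.106 × 10⁶ m/s
f = v/(2πr) = 1.194 × 10¹⁶ Hz

1.194 × 10¹⁶ Hz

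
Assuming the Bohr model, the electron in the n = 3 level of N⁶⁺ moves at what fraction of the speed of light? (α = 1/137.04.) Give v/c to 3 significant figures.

v_n = Zαc/n, so v/c = Zα/n = 7 × 0.00730 / 3 = 0.0170

0.0170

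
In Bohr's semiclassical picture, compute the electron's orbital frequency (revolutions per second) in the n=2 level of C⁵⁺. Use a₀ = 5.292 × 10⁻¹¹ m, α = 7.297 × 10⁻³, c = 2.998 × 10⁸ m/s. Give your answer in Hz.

2.961 × 10¹⁶ Hz

r = n²a₀/Z = 3.528 × 10⁻¹¹ m, v = Zαc/n = 6.563 × 10⁶ m/s
f = v/(2πr) = 2.961 × 10¹⁶ Hz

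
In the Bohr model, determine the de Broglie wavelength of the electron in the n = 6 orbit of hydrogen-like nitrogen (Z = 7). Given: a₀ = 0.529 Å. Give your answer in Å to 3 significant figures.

The Bohr quantisation condition is nλ = 2πr_n.
r_n = n²a₀/Z = 2.72 Å
λ = 2πr_n/n = 2π·2.72/6 = 2.85 Å

2.85 Å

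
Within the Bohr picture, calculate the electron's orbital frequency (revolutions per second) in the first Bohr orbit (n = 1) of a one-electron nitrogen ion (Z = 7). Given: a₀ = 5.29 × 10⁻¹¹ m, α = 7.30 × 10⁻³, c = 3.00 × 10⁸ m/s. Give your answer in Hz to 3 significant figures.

r = n²a₀/Z = 7.56 × 10⁻¹² m, v = Zαc/n = 1.53 × 10⁷ m/s
f = v/(2πr) = 3.23 × 10¹⁷ Hz

3.23 × 10¹⁷ Hz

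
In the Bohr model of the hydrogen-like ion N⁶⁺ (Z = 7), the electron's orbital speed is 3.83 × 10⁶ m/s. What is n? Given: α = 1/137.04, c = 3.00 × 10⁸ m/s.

v_n = Zαc/n ⇒ n = Zαc/v = 7 × 0.00730 × 3.00 × 10⁸ / 3.83 × 10⁶ ≈ 4.00
n = 4

4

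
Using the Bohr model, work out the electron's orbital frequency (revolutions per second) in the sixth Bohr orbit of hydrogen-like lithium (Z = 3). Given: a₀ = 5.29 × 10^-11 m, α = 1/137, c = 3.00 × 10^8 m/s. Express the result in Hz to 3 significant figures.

2.75 × 10^14 Hz

r = n²a₀/Z = 6.35 × 10^-10 m, v = Zαc/n = 1.09 × 10^6 m/s
f = v/(2πr) = 2.75 × 10^14 Hz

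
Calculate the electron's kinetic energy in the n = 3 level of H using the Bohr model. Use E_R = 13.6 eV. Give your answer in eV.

For a Coulomb orbit the virial theorem gives K = −E_n.
E_n = −E_R·Z²/n², so K = E_R·Z²/n² = 13.6 × 1²/3² = 1.51 eV

1.51 eV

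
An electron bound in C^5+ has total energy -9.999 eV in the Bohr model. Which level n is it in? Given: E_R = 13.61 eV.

E_n = −E_R Z²/n² ⇒ n² = E_R Z²/(−E_n) = 13.61 × 6² / 9.999 ≈ 49.00
n = 7

7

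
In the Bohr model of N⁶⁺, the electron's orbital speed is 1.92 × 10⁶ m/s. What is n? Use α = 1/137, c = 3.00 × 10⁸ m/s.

v_n = Zαc/n ⇒ n = Zαc/v = 7 × 0.00730 × 3.00 × 10⁸ / 1.92 × 10⁶ ≈ 7.98
n = 8

8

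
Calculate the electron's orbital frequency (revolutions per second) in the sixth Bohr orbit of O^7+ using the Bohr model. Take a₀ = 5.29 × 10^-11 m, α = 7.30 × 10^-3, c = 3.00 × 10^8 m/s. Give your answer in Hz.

r = n²a₀/Z = 2.38 × 10^-10 m, v = Zαc/n = 2.92 × 10^6 m/s
f = v/(2πr) = 1.95 × 10^15 Hz

1.95 × 10^15 Hz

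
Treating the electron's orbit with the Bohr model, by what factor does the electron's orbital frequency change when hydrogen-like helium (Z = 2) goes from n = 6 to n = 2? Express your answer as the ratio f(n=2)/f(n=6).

f ∝ Z^2 · n^-3; with Z fixed, f ∝ n^-3.
f(n=2)/f(n=6) = (2/6)^-3 = 27

27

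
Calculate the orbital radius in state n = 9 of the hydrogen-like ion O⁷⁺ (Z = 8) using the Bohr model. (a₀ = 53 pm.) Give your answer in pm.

540 pm

r_n = n²a₀/Z = 9² × 53 / 8
    = 81 × 53 / 8 = 540 pm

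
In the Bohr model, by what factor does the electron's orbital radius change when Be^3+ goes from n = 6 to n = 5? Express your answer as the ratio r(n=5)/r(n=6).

r ∝ Z^-1 · n^2; with Z fixed, r ∝ n^2.
r(n=5)/r(n=6) = (5/6)^2 = 25/36

25/36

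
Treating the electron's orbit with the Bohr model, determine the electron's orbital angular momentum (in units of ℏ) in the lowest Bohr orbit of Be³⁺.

1

L_n = nℏ, so L/ℏ = n = 1.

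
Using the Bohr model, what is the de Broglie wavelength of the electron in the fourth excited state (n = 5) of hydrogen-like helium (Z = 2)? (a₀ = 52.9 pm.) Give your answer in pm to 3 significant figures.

The Bohr quantisation condition is nλ = 2πr_n.
r_n = n²a₀/Z = 661 pm
λ = 2πr_n/n = 2π·661/5 = 831 pm

831 pm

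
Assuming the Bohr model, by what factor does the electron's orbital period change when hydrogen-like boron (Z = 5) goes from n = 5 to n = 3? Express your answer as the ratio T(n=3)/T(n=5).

T ∝ Z^-2 · n^3; with Z fixed, T ∝ n^3.
T(n=3)/T(n=5) = (3/5)^3 = 27/125

27/125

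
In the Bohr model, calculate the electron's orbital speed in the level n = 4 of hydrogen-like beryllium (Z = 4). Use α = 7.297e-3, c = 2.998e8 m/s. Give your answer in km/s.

2188 km/s

v_n = Zαc/n = 4 × 0.007297 × 2.998e8 / 4
    = 2188 km/s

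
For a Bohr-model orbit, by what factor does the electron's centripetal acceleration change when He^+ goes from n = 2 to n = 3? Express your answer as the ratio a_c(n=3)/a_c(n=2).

a_c ∝ Z^3 · n^-4; with Z fixed, a_c ∝ n^-4.
a_c(n=3)/a_c(n=2) = (3/2)^-4 = 16/81

16/81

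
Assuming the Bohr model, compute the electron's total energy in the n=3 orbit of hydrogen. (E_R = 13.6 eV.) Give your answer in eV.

-1.51 eV

E_n = −E_R·Z²/n² = −13.6 × 1²/3² = -1.51 eV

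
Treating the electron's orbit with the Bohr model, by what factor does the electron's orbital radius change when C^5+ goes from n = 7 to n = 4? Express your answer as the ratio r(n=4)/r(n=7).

r ∝ Z^-1 · n^2; with Z fixed, r ∝ n^2.
r(n=4)/r(n=7) = (4/7)^2 = 16/49

16/49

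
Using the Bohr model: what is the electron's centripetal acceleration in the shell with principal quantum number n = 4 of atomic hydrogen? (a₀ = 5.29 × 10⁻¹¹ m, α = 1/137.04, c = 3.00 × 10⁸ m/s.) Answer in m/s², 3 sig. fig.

r = n²a₀/Z = 8.46 × 10⁻¹⁰ m, v = Zαc/n = 5.47 × 10⁵ m/s
a = v²/r = (5.47 × 10⁵)² / 8.46 × 10⁻¹⁰ = 3.54 × 10²⁰ m/s²

3.54 × 10²⁰ m/s²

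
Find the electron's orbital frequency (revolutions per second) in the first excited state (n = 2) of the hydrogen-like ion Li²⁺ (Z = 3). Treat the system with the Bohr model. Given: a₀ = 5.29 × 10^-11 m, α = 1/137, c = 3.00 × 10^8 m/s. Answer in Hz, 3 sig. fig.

7.41 × 10^15 Hz

r = n²a₀/Z = 7.05 × 10^-11 m, v = Zαc/n = 3.28 × 10^6 m/s
f = v/(2πr) = 7.41 × 10^15 Hz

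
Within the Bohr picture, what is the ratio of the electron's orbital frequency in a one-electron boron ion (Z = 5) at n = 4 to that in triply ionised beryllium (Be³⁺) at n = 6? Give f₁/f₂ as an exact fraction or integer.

675/128

f ∝ Z^2 · n^-3
f₁/f₂ = (5/4)^2 · (4/6)^-3 = 675/128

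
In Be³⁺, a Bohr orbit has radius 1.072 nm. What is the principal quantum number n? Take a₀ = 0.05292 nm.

r_n = n²a₀/Z ⇒ n² = rZ/a₀ = 1.072 × 4 / 0.05292 ≈ 81.03
n = 9

9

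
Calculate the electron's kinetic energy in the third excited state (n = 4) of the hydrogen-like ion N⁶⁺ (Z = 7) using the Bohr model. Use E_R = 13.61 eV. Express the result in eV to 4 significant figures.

For a Coulomb orbit the virial theorem gives K = −E_n.
E_n = −E_R·Z²/n², so K = E_R·Z²/n² = 13.61 × 7²/4² = 41.68 eV

41.68 eV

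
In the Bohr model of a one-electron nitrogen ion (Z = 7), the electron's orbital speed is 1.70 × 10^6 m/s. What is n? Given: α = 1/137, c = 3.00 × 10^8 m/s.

9

v_n = Zαc/n ⇒ n = Zαc/v = 7 × 0.00730 × 3.00 × 10^8 / 1.70 × 10^6 ≈ 9.02
n = 9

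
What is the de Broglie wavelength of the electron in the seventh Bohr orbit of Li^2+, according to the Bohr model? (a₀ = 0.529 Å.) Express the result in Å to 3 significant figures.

The Bohr quantisation condition is nλ = 2πr_n.
r_n = n²a₀/Z = 8.64 Å
λ = 2πr_n/n = 2π·8.64/7 = 7.76 Å

7.76 Å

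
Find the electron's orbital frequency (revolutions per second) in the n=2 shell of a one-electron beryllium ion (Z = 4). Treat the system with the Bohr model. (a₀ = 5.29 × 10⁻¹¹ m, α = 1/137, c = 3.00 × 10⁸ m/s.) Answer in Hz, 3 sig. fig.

1.32 × 10¹⁶ Hz

r = n²a₀/Z = 5.29 × 10⁻¹¹ m, v = Zαc/n = 4.38 × 10⁶ m/s
f = v/(2πr) = 1.32 × 10¹⁶ Hz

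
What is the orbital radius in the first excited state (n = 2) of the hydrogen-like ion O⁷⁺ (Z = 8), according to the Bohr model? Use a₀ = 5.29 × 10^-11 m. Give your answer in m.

2.65 × 10^-11 m

r_n = n²a₀/Z = 2² × 5.29 × 10^-11 / 8
    = 4 × 5.29 × 10^-11 / 8 = 2.65 × 10^-11 m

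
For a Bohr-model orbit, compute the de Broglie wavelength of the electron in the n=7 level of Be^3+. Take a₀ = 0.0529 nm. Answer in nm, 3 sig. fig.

The Bohr quantisation condition is nλ = 2πr_n.
r_n = n²a₀/Z = 0.648 nm
λ = 2πr_n/n = 2π·0.648/7 = 0.582 nm

0.582 nm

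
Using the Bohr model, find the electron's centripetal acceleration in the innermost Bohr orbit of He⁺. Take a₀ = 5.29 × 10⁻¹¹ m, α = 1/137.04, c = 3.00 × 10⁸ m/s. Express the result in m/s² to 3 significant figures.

7.25 × 10²³ m/s²

r = n²a₀/Z = 2.65 × 10⁻¹¹ m, v = Zαc/n = 4.38 × 10⁶ m/s
a = v²/r = (4.38 × 10⁶)² / 2.65 × 10⁻¹¹ = 7.25 × 10²³ m/s²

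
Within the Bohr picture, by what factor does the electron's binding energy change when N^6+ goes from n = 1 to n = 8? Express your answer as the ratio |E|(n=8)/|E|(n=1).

|E| ∝ Z^2 · n^-2; with Z fixed, |E| ∝ n^-2.
|E|(n=8)/|E|(n=1) = (8/1)^-2 = 1/64

1/64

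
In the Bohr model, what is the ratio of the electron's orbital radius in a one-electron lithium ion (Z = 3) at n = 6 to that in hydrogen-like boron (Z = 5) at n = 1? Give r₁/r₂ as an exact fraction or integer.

60

r ∝ Z^-1 · n^2
r₁/r₂ = (3/5)^-1 · (6/1)^2 = 60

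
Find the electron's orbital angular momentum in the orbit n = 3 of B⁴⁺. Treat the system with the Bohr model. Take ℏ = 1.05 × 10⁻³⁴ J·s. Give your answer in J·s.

L_n = nℏ = 3 × 1.05 × 10⁻³⁴ = 3.15 × 10⁻³⁴ J·s

3.15 × 10⁻³⁴ J·s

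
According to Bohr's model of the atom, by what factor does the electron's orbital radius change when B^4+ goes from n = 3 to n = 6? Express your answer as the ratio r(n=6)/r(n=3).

r ∝ Z^-1 · n^2; with Z fixed, r ∝ n^2.
r(n=6)/r(n=3) = (6/3)^2 = 4

4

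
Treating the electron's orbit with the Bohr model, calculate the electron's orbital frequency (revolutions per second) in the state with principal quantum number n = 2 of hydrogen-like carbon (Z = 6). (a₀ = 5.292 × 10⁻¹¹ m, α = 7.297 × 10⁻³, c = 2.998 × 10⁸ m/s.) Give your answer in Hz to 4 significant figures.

r = n²a₀/Z = 3.528 × 10⁻¹¹ m, v = Zαc/n = 6.563 × 10⁶ m/s
f = v/(2πr) = 2.961 × 10¹⁶ Hz

2.961 × 10¹⁶ Hz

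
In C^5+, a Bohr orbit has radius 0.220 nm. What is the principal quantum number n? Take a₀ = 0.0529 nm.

5

r_n = n²a₀/Z ⇒ n² = rZ/a₀ = 0.220 × 6 / 0.0529 ≈ 24.95
n = 5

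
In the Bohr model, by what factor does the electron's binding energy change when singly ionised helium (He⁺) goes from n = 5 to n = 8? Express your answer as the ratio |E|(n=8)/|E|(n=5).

25/64

|E| ∝ Z^2 · n^-2; with Z fixed, |E| ∝ n^-2.
|E|(n=8)/|E|(n=5) = (8/5)^-2 = 25/64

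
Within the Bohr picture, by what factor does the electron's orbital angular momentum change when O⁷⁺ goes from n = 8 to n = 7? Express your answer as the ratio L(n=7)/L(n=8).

L = nℏ depends only on n, so L ∝ n.
L(n=7)/L(n=8) = (7/8)^1 = 7/8

7/8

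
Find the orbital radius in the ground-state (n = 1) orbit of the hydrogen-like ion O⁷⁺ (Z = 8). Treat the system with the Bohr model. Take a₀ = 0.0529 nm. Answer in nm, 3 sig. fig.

0.00661 nm

r_n = n²a₀/Z = 1² × 0.0529 / 8
    = 1 × 0.0529 / 8 = 0.00661 nm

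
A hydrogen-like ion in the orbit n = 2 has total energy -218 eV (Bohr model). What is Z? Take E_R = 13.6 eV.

E_n = −E_R Z²/n² ⇒ Z² = −E_n n²/E_R = 218 × 2² / 13.6 ≈ 64.12
Z = 8

8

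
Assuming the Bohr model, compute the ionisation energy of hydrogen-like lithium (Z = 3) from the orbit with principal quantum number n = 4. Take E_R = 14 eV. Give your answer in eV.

7.9 eV

E_n = −E_R·Z²/n² = −14 × 3²/4² eV = -7.9 eV
Ionisation energy = −E_n = 7.9 eV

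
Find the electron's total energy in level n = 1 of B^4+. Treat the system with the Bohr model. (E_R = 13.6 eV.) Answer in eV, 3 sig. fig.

E_n = −E_R·Z²/n² = −13.6 × 5²/1² = -340 eV

-340 eV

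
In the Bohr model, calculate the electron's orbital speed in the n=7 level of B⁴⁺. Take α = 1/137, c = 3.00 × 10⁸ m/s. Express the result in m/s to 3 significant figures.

1.56 × 10⁶ m/s

v_n = Zαc/n = 5 × 0.00730 × 3.00 × 10⁸ / 7
    = 1.56 × 10⁶ m/s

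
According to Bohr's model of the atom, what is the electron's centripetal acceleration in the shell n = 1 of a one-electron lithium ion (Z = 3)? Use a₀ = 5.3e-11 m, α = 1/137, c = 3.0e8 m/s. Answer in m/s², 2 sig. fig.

r = n²a₀/Z = 1.8e-11 m, v = Zαc/n = 6.6e6 m/s
a = v²/r = (6.6e6)² / 1.8e-11 = 2.4e24 m/s²

2.4e24 m/s²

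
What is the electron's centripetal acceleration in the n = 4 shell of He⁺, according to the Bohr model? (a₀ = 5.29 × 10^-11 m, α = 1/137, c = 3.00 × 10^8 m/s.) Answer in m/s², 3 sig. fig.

2.83 × 10^21 m/s²

r = n²a₀/Z = 4.23 × 10^-10 m, v = Zαc/n = 1.09 × 10^6 m/s
a = v²/r = (1.09 × 10^6)² / 4.23 × 10^-10 = 2.83 × 10^21 m/s²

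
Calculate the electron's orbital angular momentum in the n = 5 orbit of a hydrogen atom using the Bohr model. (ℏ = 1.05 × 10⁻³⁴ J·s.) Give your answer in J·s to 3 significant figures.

5.25 × 10⁻³⁴ J·s

L_n = nℏ = 5 × 1.05 × 10⁻³⁴ = 5.25 × 10⁻³⁴ J·s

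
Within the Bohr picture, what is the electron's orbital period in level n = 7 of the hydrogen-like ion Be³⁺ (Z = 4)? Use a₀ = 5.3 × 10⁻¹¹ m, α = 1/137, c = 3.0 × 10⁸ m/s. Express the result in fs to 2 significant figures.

r = n²a₀/Z = 7²·5.3 × 10⁻¹¹/4 = 6.5 × 10⁻¹⁰ m
v = Zαc/n = 4·0.0073·3.0 × 10⁸/7 = 1.3 × 10⁶ m/s
T = 2πr/v = 3.3 × 10⁻¹⁵ s = 3.3 fs

3.3 fs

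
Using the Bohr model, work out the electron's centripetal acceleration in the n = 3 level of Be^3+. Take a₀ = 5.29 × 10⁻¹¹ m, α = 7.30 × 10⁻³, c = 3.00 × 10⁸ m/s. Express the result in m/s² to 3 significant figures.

7.16 × 10²² m/s²

r = n²a₀/Z = 1.19 × 10⁻¹⁰ m, v = Zαc/n = 2.92 × 10⁶ m/s
a = v²/r = (2.92 × 10⁶)² / 1.19 × 10⁻¹⁰ = 7.16 × 10²² m/s²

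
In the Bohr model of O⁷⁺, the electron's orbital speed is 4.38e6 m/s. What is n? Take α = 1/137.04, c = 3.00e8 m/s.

4

v_n = Zαc/n ⇒ n = Zαc/v = 8 × 0.00730 × 3.00e8 / 4.38e6 ≈ 4.00
n = 4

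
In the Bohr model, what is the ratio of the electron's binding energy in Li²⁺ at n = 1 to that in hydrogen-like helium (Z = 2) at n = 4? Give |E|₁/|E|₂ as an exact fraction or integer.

|E| ∝ Z^2 · n^-2
|E|₁/|E|₂ = (3/2)^2 · (1/4)^-2 = 36

36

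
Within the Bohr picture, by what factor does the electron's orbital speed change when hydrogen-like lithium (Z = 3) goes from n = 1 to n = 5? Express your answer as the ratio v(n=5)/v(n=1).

v ∝ Z^1 · n^-1; with Z fixed, v ∝ n^-1.
v(n=5)/v(n=1) = (5/1)^-1 = 1/5

1/5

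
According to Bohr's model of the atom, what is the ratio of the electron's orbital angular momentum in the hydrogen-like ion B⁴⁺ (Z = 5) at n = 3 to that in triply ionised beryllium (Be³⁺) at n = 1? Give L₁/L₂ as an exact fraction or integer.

L = nℏ is independent of Z.
L₁/L₂ = n₁/n₂ = 3/1 = 3

3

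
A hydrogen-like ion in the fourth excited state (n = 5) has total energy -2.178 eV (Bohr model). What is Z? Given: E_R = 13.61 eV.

E_n = −E_R Z²/n² ⇒ Z² = −E_n n²/E_R = 2.178 × 5² / 13.61 ≈ 4.00
Z = 2

2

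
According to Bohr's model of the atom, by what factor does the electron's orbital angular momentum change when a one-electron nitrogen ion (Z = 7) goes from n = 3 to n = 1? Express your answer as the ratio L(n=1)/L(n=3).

1/3

L = nℏ depends only on n, so L ∝ n.
L(n=1)/L(n=3) = (1/3)^1 = 1/3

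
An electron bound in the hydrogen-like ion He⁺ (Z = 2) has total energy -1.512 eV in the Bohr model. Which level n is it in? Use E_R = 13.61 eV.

E_n = −E_R Z²/n² ⇒ n² = E_R Z²/(−E_n) = 13.61 × 2² / 1.512 ≈ 36.01
n = 6

6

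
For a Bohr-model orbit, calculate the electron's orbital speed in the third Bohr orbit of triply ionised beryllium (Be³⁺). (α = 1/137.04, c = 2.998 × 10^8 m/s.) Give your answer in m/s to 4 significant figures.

2.917 × 10^6 m/s

v_n = Zαc/n = 4 × 0.007297 × 2.998 × 10^8 / 3
    = 2.917 × 10^6 m/s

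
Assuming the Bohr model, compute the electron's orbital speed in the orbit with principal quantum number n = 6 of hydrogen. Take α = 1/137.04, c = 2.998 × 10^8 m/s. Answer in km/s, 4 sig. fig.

v_n = Zαc/n = 1 × 0.007297 × 2.998 × 10^8 / 6
    = 364.6 km/s

364.6 km/s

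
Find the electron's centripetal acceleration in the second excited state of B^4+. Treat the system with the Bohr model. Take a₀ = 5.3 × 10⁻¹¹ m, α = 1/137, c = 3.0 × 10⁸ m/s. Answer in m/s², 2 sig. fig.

1.4 × 10²³ m/s²

r = n²a₀/Z = 9.5 × 10⁻¹¹ m, v = Zαc/n = 3.6 × 10⁶ m/s
a = v²/r = (3.6 × 10⁶)² / 9.5 × 10⁻¹¹ = 1.4 × 10²³ m/s²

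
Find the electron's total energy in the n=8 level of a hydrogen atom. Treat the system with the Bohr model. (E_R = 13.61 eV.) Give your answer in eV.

E_n = −E_R·Z²/n² = −13.61 × 1²/8² = -0.2127 eV

-0.2127 eV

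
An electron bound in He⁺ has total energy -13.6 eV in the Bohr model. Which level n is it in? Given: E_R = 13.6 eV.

2

E_n = −E_R Z²/n² ⇒ n² = E_R Z²/(−E_n) = 13.6 × 2² / 13.6 ≈ 4.00
n = 2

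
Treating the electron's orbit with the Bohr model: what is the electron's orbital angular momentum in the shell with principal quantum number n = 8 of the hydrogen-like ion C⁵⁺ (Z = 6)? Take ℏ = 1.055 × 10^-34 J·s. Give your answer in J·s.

8.440 × 10^-34 J·s

L_n = nℏ = 8 × 1.055 × 10^-34 = 8.440 × 10^-34 J·s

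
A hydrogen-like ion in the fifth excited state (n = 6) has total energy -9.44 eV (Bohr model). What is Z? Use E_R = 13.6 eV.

5

E_n = −E_R Z²/n² ⇒ Z² = −E_n n²/E_R = 9.44 × 6² / 13.6 ≈ 24.99
Z = 5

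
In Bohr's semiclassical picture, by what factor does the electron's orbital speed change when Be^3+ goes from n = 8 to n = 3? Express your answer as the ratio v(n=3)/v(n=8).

v ∝ Z^1 · n^-1; with Z fixed, v ∝ n^-1.
v(n=3)/v(n=8) = (3/8)^-1 = 8/3

8/3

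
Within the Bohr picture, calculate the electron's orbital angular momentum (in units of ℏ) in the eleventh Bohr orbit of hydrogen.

L_n = nℏ, so L/ℏ = n = 11.

11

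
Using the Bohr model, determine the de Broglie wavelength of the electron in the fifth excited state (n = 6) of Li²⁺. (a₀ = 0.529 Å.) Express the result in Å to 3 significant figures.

The Bohr quantisation condition is nλ = 2πr_n.
r_n = n²a₀/Z = 6.35 Å
λ = 2πr_n/n = 2π·6.35/6 = 6.65 Å

6.65 Å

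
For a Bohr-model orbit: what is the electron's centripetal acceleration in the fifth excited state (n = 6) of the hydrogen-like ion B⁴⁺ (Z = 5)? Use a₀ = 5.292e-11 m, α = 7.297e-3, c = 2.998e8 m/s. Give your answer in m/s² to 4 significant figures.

r = n²a₀/Z = 3.810e-10 m, v = Zαc/n = 1.823e6 m/s
a = v²/r = (1.823e6)² / 3.810e-10 = 8.722e21 m/s²

8.722e21 m/s²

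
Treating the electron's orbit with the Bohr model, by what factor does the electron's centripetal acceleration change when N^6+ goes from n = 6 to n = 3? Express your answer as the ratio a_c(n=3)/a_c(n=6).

16

a_c ∝ Z^3 · n^-4; with Z fixed, a_c ∝ n^-4.
a_c(n=3)/a_c(n=6) = (3/6)^-4 = 16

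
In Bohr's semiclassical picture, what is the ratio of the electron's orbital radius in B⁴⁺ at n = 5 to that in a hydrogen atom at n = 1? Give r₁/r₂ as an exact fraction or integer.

5

r ∝ Z^-1 · n^2
r₁/r₂ = (5/1)^-1 · (5/1)^2 = 5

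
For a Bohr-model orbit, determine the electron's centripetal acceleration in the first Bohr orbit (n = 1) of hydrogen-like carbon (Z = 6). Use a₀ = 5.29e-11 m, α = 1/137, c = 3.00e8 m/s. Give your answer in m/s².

r = n²a₀/Z = 8.82e-12 m, v = Zαc/n = 1.31e7 m/s
a = v²/r = (1.31e7)² / 8.82e-12 = 1.96e25 m/s²

1.96e25 m/s²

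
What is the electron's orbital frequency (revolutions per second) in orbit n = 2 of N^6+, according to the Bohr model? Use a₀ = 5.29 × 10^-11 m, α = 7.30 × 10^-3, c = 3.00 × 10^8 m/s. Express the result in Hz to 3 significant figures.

r = n²a₀/Z = 3.02 × 10^-11 m, v = Zαc/n = 7.67 × 10^6 m/s
f = v/(2πr) = 4.04 × 10^16 Hz

4.04 × 10^16 Hz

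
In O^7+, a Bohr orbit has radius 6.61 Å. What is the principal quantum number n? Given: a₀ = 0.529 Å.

r_n = n²a₀/Z ⇒ n² = rZ/a₀ = 6.61 × 8 / 0.529 ≈ 99.96
n = 10

10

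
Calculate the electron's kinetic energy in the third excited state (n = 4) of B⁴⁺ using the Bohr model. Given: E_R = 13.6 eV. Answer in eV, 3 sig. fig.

For a Coulomb orbit the virial theorem gives K = −E_n.
E_n = −E_R·Z²/n², so K = E_R·Z²/n² = 13.6 × 5²/4² = 21.2 eV

21.2 eV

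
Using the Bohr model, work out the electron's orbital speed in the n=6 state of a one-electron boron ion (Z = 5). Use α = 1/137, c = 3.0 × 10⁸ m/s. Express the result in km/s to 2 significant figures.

1800 km/s

v_n = Zαc/n = 5 × 0.0073 × 3.0 × 10⁸ / 6
    = 1800 km/s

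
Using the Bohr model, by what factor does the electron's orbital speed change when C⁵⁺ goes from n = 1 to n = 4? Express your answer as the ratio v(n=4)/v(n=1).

1/4

v ∝ Z^1 · n^-1; with Z fixed, v ∝ n^-1.
v(n=4)/v(n=1) = (4/1)^-1 = 1/4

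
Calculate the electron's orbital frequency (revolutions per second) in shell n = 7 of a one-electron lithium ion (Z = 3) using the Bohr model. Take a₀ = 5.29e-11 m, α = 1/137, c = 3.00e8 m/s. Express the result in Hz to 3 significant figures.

1.73e14 Hz

r = n²a₀/Z = 8.64e-10 m, v = Zαc/n = 9.38e5 m/s
f = v/(2πr) = 1.73e14 Hz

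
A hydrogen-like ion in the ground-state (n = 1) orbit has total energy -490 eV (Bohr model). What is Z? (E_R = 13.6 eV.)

E_n = −E_R Z²/n² ⇒ Z² = −E_n n²/E_R = 490 × 1² / 13.6 ≈ 36.03
Z = 6

6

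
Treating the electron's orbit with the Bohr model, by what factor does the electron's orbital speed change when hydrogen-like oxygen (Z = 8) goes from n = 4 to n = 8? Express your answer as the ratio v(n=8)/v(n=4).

1/2

v ∝ Z^1 · n^-1; with Z fixed, v ∝ n^-1.
v(n=8)/v(n=4) = (8/4)^-1 = 1/2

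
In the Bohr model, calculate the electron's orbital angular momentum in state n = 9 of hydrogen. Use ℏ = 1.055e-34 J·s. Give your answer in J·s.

9.495e-34 J·s

L_n = nℏ = 9 × 1.055e-34 = 9.495e-34 J·s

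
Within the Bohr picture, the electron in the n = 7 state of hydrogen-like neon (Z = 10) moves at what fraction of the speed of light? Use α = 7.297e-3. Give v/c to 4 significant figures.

0.01042

v_n = Zαc/n, so v/c = Zα/n = 10 × 0.007297 / 7 = 0.01042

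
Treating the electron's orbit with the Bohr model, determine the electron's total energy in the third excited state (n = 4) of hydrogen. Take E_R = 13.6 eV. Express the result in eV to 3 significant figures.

E_n = −E_R·Z²/n² = −13.6 × 1²/4² = -0.850 eV

-0.850 eV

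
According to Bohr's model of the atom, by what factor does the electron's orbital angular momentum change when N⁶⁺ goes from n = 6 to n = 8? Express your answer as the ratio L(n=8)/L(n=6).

L = nℏ depends only on n, so L ∝ n.
L(n=8)/L(n=6) = (8/6)^1 = 4/3

4/3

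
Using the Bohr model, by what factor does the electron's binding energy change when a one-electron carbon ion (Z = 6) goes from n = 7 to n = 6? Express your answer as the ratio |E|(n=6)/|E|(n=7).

49/36

|E| ∝ Z^2 · n^-2; with Z fixed, |E| ∝ n^-2.
|E|(n=6)/|E|(n=7) = (6/7)^-2 = 49/36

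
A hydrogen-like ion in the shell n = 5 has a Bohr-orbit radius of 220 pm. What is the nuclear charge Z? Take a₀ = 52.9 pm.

6

r_n = n²a₀/Z ⇒ Z = n²a₀/r = 5² × 52.9 / 220 ≈ 6.01
Z = 6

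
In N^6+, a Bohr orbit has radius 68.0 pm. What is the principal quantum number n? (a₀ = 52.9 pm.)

3

r_n = n²a₀/Z ⇒ n² = rZ/a₀ = 68.0 × 7 / 52.9 ≈ 9.00
n = 3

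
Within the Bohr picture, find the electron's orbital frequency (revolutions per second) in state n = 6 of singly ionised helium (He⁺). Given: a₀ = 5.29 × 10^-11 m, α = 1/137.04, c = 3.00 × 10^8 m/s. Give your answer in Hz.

r = n²a₀/Z = 9.52 × 10^-10 m, v = Zαc/n = 7.30 × 10^5 m/s
f = v/(2πr) = 1.22 × 10^14 Hz

1.22 × 10^14 Hz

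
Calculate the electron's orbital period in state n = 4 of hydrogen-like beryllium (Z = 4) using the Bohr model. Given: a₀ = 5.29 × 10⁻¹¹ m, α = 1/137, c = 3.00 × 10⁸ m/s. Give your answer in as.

607 as

r = n²a₀/Z = 4²·5.29 × 10⁻¹¹/4 = 2.12 × 10⁻¹⁰ m
v = Zαc/n = 4·0.00730·3.00 × 10⁸/4 = 2.19 × 10⁶ m/s
T = 2πr/v = 6.07 × 10⁻¹⁶ s = 607 as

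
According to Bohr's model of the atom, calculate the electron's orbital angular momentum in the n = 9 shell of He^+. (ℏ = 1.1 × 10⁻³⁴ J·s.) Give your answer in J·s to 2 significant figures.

L_n = nℏ = 9 × 1.1 × 10⁻³⁴ = 9.9 × 10⁻³⁴ J·s

9.9 × 10⁻³⁴ J·s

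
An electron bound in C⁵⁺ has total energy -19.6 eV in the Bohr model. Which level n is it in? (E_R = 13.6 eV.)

E_n = −E_R Z²/n² ⇒ n² = E_R Z²/(−E_n) = 13.6 × 6² / 19.6 ≈ 24.98
n = 5

5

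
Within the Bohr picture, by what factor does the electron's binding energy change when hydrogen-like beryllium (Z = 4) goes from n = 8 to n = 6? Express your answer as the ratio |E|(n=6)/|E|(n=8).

|E| ∝ Z^2 · n^-2; with Z fixed, |E| ∝ n^-2.
|E|(n=6)/|E|(n=8) = (6/8)^-2 = 16/9

16/9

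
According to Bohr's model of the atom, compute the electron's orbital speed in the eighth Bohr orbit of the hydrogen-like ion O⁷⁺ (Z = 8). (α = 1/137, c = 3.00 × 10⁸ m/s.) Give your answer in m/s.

v_n = Zαc/n = 8 × 0.00730 × 3.00 × 10⁸ / 8
    = 2.19 × 10⁶ m/s

2.19 × 10⁶ m/s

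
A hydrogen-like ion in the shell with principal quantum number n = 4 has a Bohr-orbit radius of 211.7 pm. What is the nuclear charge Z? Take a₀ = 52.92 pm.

4

r_n = n²a₀/Z ⇒ Z = n²a₀/r = 4² × 52.92 / 211.7 ≈ 4.00
Z = 4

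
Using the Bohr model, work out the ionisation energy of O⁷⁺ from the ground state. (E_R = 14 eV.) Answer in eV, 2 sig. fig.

E_n = −E_R·Z²/n² = −14 × 8²/1² eV = -900 eV
Ionisation energy = −E_n = 900 eV

900 eV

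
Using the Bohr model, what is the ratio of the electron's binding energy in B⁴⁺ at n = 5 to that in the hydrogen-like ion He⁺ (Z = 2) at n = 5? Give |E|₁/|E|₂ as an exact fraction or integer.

|E| ∝ Z^2 · n^-2
|E|₁/|E|₂ = (5/2)^2 · (5/5)^-2 = 25/4

25/4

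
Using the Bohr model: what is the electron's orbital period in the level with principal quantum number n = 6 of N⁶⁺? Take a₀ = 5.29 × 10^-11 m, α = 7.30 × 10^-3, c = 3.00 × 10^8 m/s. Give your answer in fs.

0.669 fs

r = n²a₀/Z = 6²·5.29 × 10^-11/7 = 2.72 × 10^-10 m
v = Zαc/n = 7·0.00730·3.00 × 10^8/6 = 2.56 × 10^6 m/s
T = 2πr/v = 6.69 × 10^-16 s = 0.669 fs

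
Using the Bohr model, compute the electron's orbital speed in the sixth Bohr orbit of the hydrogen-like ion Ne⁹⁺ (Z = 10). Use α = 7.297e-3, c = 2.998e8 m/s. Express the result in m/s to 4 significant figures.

v_n = Zαc/n = 10 × 0.007297 × 2.998e8 / 6
    = 3.646e6 m/s

3.646e6 m/s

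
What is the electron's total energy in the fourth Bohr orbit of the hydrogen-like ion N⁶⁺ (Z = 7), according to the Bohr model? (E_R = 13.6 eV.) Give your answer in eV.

E_n = −E_R·Z²/n² = −13.6 × 7²/4² = -41.6 eV

-41.6 eV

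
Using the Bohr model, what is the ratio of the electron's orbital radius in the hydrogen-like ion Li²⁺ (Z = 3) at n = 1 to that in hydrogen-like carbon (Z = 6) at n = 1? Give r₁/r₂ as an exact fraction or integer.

r ∝ Z^-1 · n^2
r₁/r₂ = (3/6)^-1 · (1/1)^2 = 2

2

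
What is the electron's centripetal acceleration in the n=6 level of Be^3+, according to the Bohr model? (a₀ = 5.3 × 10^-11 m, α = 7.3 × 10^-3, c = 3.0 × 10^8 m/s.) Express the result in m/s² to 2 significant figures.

r = n²a₀/Z = 4.8 × 10^-10 m, v = Zαc/n = 1.5 × 10^6 m/s
a = v²/r = (1.5 × 10^6)² / 4.8 × 10^-10 = 4.5 × 10^21 m/s²

4.5 × 10^21 m/s²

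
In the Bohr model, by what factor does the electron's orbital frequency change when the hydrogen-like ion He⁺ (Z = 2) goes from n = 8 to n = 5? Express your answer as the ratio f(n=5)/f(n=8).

f ∝ Z^2 · n^-3; with Z fixed, f ∝ n^-3.
f(n=5)/f(n=8) = (5/8)^-3 = 512/125

512/125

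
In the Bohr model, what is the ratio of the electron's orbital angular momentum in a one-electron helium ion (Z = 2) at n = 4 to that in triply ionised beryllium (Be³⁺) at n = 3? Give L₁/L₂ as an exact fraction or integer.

4/3

L = nℏ is independent of Z.
L₁/L₂ = n₁/n₂ = 4/3 = 4/3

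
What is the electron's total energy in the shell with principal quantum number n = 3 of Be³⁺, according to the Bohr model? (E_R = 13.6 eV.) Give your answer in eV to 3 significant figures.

E_n = −E_R·Z²/n² = −13.6 × 4²/3² = -24.2 eV

-24.2 eV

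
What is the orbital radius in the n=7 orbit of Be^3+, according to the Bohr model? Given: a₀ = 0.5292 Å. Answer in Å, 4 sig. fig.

6.483 Å

r_n = n²a₀/Z = 7² × 0.5292 / 4
    = 49 × 0.5292 / 4 = 6.483 Å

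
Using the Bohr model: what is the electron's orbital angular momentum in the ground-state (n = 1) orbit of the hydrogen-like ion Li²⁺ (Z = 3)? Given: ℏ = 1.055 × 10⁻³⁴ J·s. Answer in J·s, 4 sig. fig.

1.055 × 10⁻³⁴ J·s

L_n = nℏ = 1 × 1.055 × 10⁻³⁴ = 1.055 × 10⁻³⁴ J·s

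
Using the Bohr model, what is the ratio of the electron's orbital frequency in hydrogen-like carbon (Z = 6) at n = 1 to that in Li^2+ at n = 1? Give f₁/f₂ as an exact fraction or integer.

4

f ∝ Z^2 · n^-3
f₁/f₂ = (6/3)^2 · (1/1)^-3 = 4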